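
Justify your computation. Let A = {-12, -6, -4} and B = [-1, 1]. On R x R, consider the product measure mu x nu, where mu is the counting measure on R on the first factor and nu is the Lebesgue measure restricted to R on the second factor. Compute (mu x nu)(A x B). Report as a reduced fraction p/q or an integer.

For a measurable rectangle A x B, the product measure satisfies
  (mu x nu)(A x B) = mu(A) * nu(B).
  mu(A) = 3.
  nu(B) = 2.
  (mu x nu)(A x B) = 3 * 2 = 6.

6


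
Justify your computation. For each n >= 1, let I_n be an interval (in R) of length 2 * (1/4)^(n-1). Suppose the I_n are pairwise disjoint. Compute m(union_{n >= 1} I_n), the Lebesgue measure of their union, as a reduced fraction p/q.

By countable additivity of the Lebesgue measure on pairwise disjoint measurable sets,
  m(union_{n >= 1} I_n) = sum_{n >= 1} m(I_n) = sum_{n >= 1} a * r^(n-1),
  with a = 2 and r = 1/4.
Since 0 < r = 1/4 < 1, the geometric series converges:
  sum_{n >= 1} a * r^(n-1) = a / (1 - r).
  = 2 / (1 - 1/4)
  = 2 / (3/4)
  = 8/3.

8/3


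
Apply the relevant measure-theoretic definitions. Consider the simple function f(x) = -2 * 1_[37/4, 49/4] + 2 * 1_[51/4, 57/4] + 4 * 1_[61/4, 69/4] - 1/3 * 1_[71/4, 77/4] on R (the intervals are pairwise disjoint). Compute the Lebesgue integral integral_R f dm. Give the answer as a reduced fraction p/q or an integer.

For a simple function f = sum_i c_i * 1_{A_i} with disjoint A_i,
  integral f dm = sum_i c_i * m(A_i).
Lengths of the A_i:
  m(A_1) = 49/4 - 37/4 = 3.
  m(A_2) = 57/4 - 51/4 = 3/2.
  m(A_3) = 69/4 - 61/4 = 2.
  m(A_4) = 77/4 - 71/4 = 3/2.
Contributions c_i * m(A_i):
  (-2) * (3) = -6.
  (2) * (3/2) = 3.
  (4) * (2) = 8.
  (-1/3) * (3/2) = -1/2.
Total: -6 + 3 + 8 - 1/2 = 9/2.

9/2


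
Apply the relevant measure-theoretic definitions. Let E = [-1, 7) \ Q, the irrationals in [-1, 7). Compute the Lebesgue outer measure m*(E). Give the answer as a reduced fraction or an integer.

The interval I = [-1, 7) has m(I) = 7 - (-1) = 8 (endpoints are measure-zero, so open/closed/half-open agree). Write I = (I cap Q) u (I \ Q). The rationals in I are countable, so m*(I cap Q) = 0 (cover each rational by intervals whose total length is arbitrarily small). By countable subadditivity m*(I) <= m*(I cap Q) + m*(I \ Q), hence m*(I \ Q) >= m(I) = 8. The reverse inequality m*(I \ Q) <= m*(I) = 8 is trivial since (I \ Q) is a subset of I. Therefore m*(I \ Q) = 8.

8


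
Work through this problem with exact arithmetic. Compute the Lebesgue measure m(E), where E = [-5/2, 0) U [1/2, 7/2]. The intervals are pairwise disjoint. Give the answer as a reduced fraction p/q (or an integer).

For pairwise disjoint intervals, m(union_i I_i) = sum_i m(I_i),
and m is invariant under swapping open/closed endpoints (single points have measure 0).
So m(E) = sum_i (b_i - a_i).
  I_1 has length 0 - (-5/2) = 5/2.
  I_2 has length 7/2 - 1/2 = 3.
Summing:
  m(E) = 5/2 + 3 = 11/2.

11/2


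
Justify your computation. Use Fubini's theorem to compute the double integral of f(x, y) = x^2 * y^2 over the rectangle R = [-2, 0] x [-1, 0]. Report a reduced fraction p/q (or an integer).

f(x, y) is a tensor product of a function of x and a function of y, and both factors are bounded continuous (hence Lebesgue integrable) on the rectangle, so Fubini's theorem applies:
  integral_R f d(m x m) = (integral_a1^b1 x^2 dx) * (integral_a2^b2 y^2 dy).
Inner integral in x: integral_{-2}^{0} x^2 dx = (0^3 - (-2)^3)/3
  = 8/3.
Inner integral in y: integral_{-1}^{0} y^2 dy = (0^3 - (-1)^3)/3
  = 1/3.
Product: (8/3) * (1/3) = 8/9.

8/9


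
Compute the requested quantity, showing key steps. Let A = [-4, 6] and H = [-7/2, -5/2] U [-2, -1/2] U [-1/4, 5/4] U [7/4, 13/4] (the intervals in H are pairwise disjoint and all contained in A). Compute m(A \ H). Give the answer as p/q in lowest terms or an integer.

The ambient interval has length m(A) = 6 - (-4) = 10.
Since the holes are disjoint and sit inside A, by finite additivity
  m(H) = sum_i (b_i - a_i), and m(A \ H) = m(A) - m(H).
Computing the hole measures:
  m(H_1) = -5/2 - (-7/2) = 1.
  m(H_2) = -1/2 - (-2) = 3/2.
  m(H_3) = 5/4 - (-1/4) = 3/2.
  m(H_4) = 13/4 - 7/4 = 3/2.
Summed: m(H) = 1 + 3/2 + 3/2 + 3/2 = 11/2.
So m(A \ H) = 10 - 11/2 = 9/2.

9/2


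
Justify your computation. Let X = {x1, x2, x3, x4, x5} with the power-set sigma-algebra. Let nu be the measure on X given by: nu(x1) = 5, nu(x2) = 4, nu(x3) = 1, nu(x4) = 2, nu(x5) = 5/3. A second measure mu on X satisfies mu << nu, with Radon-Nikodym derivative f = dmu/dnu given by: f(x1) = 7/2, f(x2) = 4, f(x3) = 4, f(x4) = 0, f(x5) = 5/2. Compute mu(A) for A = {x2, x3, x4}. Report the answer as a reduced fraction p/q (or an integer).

By the defining property of the Radon-Nikodym derivative, for every measurable set A,
  mu(A) = integral_A f dnu.
Since nu is a discrete measure concentrated on the atoms of X, the integral over A reduces to the sum
  mu(A) = sum_{x in A} f(x) * nu({x}).
Computing each term:
  x2: f(x2) * nu(x2) = 4 * 4 = 16.
  x3: f(x3) * nu(x3) = 4 * 1 = 4.
  x4: f(x4) * nu(x4) = 0 * 2 = 0.
Summing: mu(A) = 16 + 4 + 0 = 20.

20


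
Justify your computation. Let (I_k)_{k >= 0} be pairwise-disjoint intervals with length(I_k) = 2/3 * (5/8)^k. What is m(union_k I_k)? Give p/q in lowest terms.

By countable additivity of the Lebesgue measure on pairwise disjoint measurable sets,
  m(union_{k >= 0} I_k) = sum_{k >= 0} m(I_k) = sum_{k >= 0} a * r^k,
  with a = 2/3 and r = 5/8.
Since 0 < r = 5/8 < 1, the geometric series converges:
  sum_{k >= 0} a * r^k = a / (1 - r).
  = 2/3 / (1 - 5/8)
  = 2/3 / (3/8)
  = 16/9.

16/9


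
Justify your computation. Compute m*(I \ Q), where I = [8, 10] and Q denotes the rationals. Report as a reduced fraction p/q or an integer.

The interval I = [8, 10] has m(I) = 10 - 8 = 2 (endpoints are measure-zero, so open/closed/half-open agree). Write I = (I cap Q) u (I \ Q). The rationals in I are countable, so m*(I cap Q) = 0 (cover each rational by intervals whose total length is arbitrarily small). By countable subadditivity m*(I) <= m*(I cap Q) + m*(I \ Q), hence m*(I \ Q) >= m(I) = 2. The reverse inequality m*(I \ Q) <= m*(I) = 2 is trivial since (I \ Q) is a subset of I. Therefore m*(I \ Q) = 2.

2


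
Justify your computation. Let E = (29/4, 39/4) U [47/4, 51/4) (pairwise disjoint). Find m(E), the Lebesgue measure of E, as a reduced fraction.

For pairwise disjoint intervals, m(union_i I_i) = sum_i m(I_i),
and m is invariant under swapping open/closed endpoints (single points have measure 0).
So m(E) = sum_i (b_i - a_i).
  I_1 has length 39/4 - 29/4 = 5/2.
  I_2 has length 51/4 - 47/4 = 1.
Summing:
  m(E) = 5/2 + 1 = 7/2.

7/2


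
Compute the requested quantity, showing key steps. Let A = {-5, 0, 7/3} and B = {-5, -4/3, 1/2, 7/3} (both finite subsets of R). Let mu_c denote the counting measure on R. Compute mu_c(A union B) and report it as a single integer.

Counting measure on a finite set equals cardinality. By inclusion-exclusion, |A union B| = |A| + |B| - |A cap B|.
|A| = 3, |B| = 4, |A cap B| = 2.
So mu_c(A union B) = 3 + 4 - 2 = 5.

5


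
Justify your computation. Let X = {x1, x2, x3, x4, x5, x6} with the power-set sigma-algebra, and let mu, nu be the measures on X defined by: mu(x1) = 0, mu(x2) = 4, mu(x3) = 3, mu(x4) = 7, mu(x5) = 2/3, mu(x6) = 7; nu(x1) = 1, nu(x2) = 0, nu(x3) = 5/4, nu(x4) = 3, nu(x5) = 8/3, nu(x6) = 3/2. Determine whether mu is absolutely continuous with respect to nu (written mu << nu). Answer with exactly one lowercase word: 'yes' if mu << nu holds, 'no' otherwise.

mu << nu means: every nu-null measurable set is also mu-null; equivalently, for every atom x, if nu({x}) = 0 then mu({x}) = 0.
Checking each atom:
  x1: nu = 1 > 0 -> no constraint.
  x2: nu = 0, mu = 4 > 0 -> violates mu << nu.
  x3: nu = 5/4 > 0 -> no constraint.
  x4: nu = 3 > 0 -> no constraint.
  x5: nu = 8/3 > 0 -> no constraint.
  x6: nu = 3/2 > 0 -> no constraint.
The atom(s) x2 violate the condition (nu = 0 but mu > 0). Therefore mu is NOT absolutely continuous w.r.t. nu.

no


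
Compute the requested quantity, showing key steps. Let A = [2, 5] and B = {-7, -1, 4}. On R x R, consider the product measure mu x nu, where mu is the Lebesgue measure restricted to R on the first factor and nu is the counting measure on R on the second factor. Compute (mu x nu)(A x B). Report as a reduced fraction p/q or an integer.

For a measurable rectangle A x B, the product measure satisfies
  (mu x nu)(A x B) = mu(A) * nu(B).
  mu(A) = 3.
  nu(B) = 3.
  (mu x nu)(A x B) = 3 * 3 = 9.

9


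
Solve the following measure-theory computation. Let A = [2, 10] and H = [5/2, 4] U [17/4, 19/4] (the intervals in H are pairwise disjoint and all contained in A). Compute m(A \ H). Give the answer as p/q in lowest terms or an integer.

The ambient interval has length m(A) = 10 - 2 = 8.
Since the holes are disjoint and sit inside A, by finite additivity
  m(H) = sum_i (b_i - a_i), and m(A \ H) = m(A) - m(H).
Computing the hole measures:
  m(H_1) = 4 - 5/2 = 3/2.
  m(H_2) = 19/4 - 17/4 = 1/2.
Summed: m(H) = 3/2 + 1/2 = 2.
So m(A \ H) = 8 - 2 = 6.

6


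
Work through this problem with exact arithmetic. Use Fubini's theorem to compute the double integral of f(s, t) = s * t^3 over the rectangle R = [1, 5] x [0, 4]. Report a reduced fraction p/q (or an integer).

f(s, t) is a tensor product of a function of s and a function of t, and both factors are bounded continuous (hence Lebesgue integrable) on the rectangle, so Fubini's theorem applies:
  integral_R f d(m x m) = (integral_a1^b1 s ds) * (integral_a2^b2 t^3 dt).
Inner integral in s: integral_{1}^{5} s ds = (5^2 - 1^2)/2
  = 12.
Inner integral in t: integral_{0}^{4} t^3 dt = (4^4 - 0^4)/4
  = 64.
Product: (12) * (64) = 768.

768


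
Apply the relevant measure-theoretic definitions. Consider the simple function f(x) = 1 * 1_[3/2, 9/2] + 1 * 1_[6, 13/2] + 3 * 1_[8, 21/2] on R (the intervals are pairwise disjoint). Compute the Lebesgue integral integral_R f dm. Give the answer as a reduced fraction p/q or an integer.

For a simple function f = sum_i c_i * 1_{A_i} with disjoint A_i,
  integral f dm = sum_i c_i * m(A_i).
Lengths of the A_i:
  m(A_1) = 9/2 - 3/2 = 3.
  m(A_2) = 13/2 - 6 = 1/2.
  m(A_3) = 21/2 - 8 = 5/2.
Contributions c_i * m(A_i):
  (1) * (3) = 3.
  (1) * (1/2) = 1/2.
  (3) * (5/2) = 15/2.
Total: 3 + 1/2 + 15/2 = 11.

11


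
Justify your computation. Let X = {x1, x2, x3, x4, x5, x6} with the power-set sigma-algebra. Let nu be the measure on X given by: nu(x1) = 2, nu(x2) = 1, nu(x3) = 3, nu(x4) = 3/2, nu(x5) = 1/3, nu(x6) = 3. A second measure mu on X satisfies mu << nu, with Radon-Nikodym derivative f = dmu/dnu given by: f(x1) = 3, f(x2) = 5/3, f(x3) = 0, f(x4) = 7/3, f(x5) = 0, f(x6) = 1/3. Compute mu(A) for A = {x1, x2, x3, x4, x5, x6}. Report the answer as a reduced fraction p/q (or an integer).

By the defining property of the Radon-Nikodym derivative, for every measurable set A,
  mu(A) = integral_A f dnu.
Since nu is a discrete measure concentrated on the atoms of X, the integral over A reduces to the sum
  mu(A) = sum_{x in A} f(x) * nu({x}).
Computing each term:
  x1: f(x1) * nu(x1) = 3 * 2 = 6.
  x2: f(x2) * nu(x2) = 5/3 * 1 = 5/3.
  x3: f(x3) * nu(x3) = 0 * 3 = 0.
  x4: f(x4) * nu(x4) = 7/3 * 3/2 = 7/2.
  x5: f(x5) * nu(x5) = 0 * 1/3 = 0.
  x6: f(x6) * nu(x6) = 1/3 * 3 = 1.
Summing: mu(A) = 6 + 5/3 + 0 + 7/2 + 0 + 1 = 73/6.

73/6


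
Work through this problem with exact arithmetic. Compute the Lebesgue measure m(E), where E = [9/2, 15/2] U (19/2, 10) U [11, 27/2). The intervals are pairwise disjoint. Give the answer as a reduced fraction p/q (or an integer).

For pairwise disjoint intervals, m(union_i I_i) = sum_i m(I_i),
and m is invariant under swapping open/closed endpoints (single points have measure 0).
So m(E) = sum_i (b_i - a_i).
  I_1 has length 15/2 - 9/2 = 3.
  I_2 has length 10 - 19/2 = 1/2.
  I_3 has length 27/2 - 11 = 5/2.
Summing:
  m(E) = 3 + 1/2 + 5/2 = 6.

6


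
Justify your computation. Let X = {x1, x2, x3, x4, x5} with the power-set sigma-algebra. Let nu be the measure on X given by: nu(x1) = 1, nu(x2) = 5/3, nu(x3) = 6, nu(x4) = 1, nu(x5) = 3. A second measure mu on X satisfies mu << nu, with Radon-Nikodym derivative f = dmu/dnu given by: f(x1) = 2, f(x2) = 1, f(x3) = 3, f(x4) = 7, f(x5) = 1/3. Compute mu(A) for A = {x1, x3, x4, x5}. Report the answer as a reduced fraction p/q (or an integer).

By the defining property of the Radon-Nikodym derivative, for every measurable set A,
  mu(A) = integral_A f dnu.
Since nu is a discrete measure concentrated on the atoms of X, the integral over A reduces to the sum
  mu(A) = sum_{x in A} f(x) * nu({x}).
Computing each term:
  x1: f(x1) * nu(x1) = 2 * 1 = 2.
  x3: f(x3) * nu(x3) = 3 * 6 = 18.
  x4: f(x4) * nu(x4) = 7 * 1 = 7.
  x5: f(x5) * nu(x5) = 1/3 * 3 = 1.
Summing: mu(A) = 2 + 18 + 7 + 1 = 28.

28


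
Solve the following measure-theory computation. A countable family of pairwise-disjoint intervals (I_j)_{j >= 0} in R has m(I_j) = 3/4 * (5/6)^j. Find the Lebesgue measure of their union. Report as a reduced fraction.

By countable additivity of the Lebesgue measure on pairwise disjoint measurable sets,
  m(union_{j >= 0} I_j) = sum_{j >= 0} m(I_j) = sum_{j >= 0} a * r^j,
  with a = 3/4 and r = 5/6.
Since 0 < r = 5/6 < 1, the geometric series converges:
  sum_{j >= 0} a * r^j = a / (1 - r).
  = 3/4 / (1 - 5/6)
  = 3/4 / (1/6)
  = 9/2.

9/2


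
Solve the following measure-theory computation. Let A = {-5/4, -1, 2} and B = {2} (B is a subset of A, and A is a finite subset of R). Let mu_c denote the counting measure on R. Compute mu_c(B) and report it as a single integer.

Counting measure assigns mu_c(E) = |E| (number of elements) when E is finite.
B has 1 element(s), so mu_c(B) = 1.

1


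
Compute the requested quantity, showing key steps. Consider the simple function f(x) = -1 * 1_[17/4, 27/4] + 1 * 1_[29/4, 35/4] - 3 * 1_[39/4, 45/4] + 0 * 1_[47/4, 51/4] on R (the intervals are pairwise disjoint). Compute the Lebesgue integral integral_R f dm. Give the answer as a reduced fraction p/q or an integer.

For a simple function f = sum_i c_i * 1_{A_i} with disjoint A_i,
  integral f dm = sum_i c_i * m(A_i).
Lengths of the A_i:
  m(A_1) = 27/4 - 17/4 = 5/2.
  m(A_2) = 35/4 - 29/4 = 3/2.
  m(A_3) = 45/4 - 39/4 = 3/2.
  m(A_4) = 51/4 - 47/4 = 1.
Contributions c_i * m(A_i):
  (-1) * (5/2) = -5/2.
  (1) * (3/2) = 3/2.
  (-3) * (3/2) = -9/2.
  (0) * (1) = 0.
Total: -5/2 + 3/2 - 9/2 + 0 = -11/2.

-11/2


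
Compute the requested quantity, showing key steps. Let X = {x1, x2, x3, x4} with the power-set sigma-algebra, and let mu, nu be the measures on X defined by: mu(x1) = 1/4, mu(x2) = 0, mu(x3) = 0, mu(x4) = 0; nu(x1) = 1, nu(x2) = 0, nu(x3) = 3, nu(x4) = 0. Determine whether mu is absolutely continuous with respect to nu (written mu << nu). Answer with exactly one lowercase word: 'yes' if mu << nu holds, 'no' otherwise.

mu << nu means: every nu-null measurable set is also mu-null; equivalently, for every atom x, if nu({x}) = 0 then mu({x}) = 0.
Checking each atom:
  x1: nu = 1 > 0 -> no constraint.
  x2: nu = 0, mu = 0 -> consistent with mu << nu.
  x3: nu = 3 > 0 -> no constraint.
  x4: nu = 0, mu = 0 -> consistent with mu << nu.
No atom violates the condition. Therefore mu << nu.

yes


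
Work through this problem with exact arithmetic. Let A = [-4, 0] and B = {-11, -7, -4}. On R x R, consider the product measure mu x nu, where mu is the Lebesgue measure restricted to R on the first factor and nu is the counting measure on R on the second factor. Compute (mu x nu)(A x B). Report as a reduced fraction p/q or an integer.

For a measurable rectangle A x B, the product measure satisfies
  (mu x nu)(A x B) = mu(A) * nu(B).
  mu(A) = 4.
  nu(B) = 3.
  (mu x nu)(A x B) = 4 * 3 = 12.

12


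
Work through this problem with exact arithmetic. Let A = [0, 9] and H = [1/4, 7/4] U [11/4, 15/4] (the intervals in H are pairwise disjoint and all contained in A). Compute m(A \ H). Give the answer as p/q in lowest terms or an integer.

The ambient interval has length m(A) = 9 - 0 = 9.
Since the holes are disjoint and sit inside A, by finite additivity
  m(H) = sum_i (b_i - a_i), and m(A \ H) = m(A) - m(H).
Computing the hole measures:
  m(H_1) = 7/4 - 1/4 = 3/2.
  m(H_2) = 15/4 - 11/4 = 1.
Summed: m(H) = 3/2 + 1 = 5/2.
So m(A \ H) = 9 - 5/2 = 13/2.

13/2


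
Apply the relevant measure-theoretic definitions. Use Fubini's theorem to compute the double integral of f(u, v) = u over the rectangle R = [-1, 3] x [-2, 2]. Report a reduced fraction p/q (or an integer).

f(u, v) is a tensor product of a function of u and a function of v, and both factors are bounded continuous (hence Lebesgue integrable) on the rectangle, so Fubini's theorem applies:
  integral_R f d(m x m) = (integral_a1^b1 u du) * (integral_a2^b2 1 dv).
Inner integral in u: integral_{-1}^{3} u du = (3^2 - (-1)^2)/2
  = 4.
Inner integral in v: integral_{-2}^{2} 1 dv = (2^1 - (-2)^1)/1
  = 4.
Product: (4) * (4) = 16.

16


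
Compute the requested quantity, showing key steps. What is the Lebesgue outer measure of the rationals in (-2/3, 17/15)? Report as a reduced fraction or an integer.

Q cap (-2/3, 17/15) is countable; list its elements as q_1, q_2, ... . Fix eps > 0 and cover the k-th point by an interval of length eps * 2^(-k). The cover has total length eps * sum_{k>=1} 2^(-k) = eps, so by definition of outer measure m*(Q cap (-2/3, 17/15)) <= eps. Since eps was arbitrary and m* >= 0, the outer measure is 0.

0


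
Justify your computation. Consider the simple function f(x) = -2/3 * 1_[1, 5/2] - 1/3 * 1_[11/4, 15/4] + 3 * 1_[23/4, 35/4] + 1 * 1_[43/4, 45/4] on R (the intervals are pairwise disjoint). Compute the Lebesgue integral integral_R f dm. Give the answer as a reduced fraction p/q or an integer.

For a simple function f = sum_i c_i * 1_{A_i} with disjoint A_i,
  integral f dm = sum_i c_i * m(A_i).
Lengths of the A_i:
  m(A_1) = 5/2 - 1 = 3/2.
  m(A_2) = 15/4 - 11/4 = 1.
  m(A_3) = 35/4 - 23/4 = 3.
  m(A_4) = 45/4 - 43/4 = 1/2.
Contributions c_i * m(A_i):
  (-2/3) * (3/2) = -1.
  (-1/3) * (1) = -1/3.
  (3) * (3) = 9.
  (1) * (1/2) = 1/2.
Total: -1 - 1/3 + 9 + 1/2 = 49/6.

49/6


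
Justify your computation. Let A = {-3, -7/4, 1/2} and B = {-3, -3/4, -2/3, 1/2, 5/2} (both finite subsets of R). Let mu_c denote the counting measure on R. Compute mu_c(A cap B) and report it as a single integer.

Counting measure on a finite set equals cardinality. mu_c(A cap B) = |A cap B| (elements appearing in both).
Enumerating the elements of A that also lie in B gives 2 element(s).
So mu_c(A cap B) = 2.

2


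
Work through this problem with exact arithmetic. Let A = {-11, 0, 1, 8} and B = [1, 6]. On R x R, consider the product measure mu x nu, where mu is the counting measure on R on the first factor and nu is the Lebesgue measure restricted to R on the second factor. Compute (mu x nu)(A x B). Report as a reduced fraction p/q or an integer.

For a measurable rectangle A x B, the product measure satisfies
  (mu x nu)(A x B) = mu(A) * nu(B).
  mu(A) = 4.
  nu(B) = 5.
  (mu x nu)(A x B) = 4 * 5 = 20.

20


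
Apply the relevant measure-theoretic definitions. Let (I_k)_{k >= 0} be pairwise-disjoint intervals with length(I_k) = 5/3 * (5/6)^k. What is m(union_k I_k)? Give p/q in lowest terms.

By countable additivity of the Lebesgue measure on pairwise disjoint measurable sets,
  m(union_{k >= 0} I_k) = sum_{k >= 0} m(I_k) = sum_{k >= 0} a * r^k,
  with a = 5/3 and r = 5/6.
Since 0 < r = 5/6 < 1, the geometric series converges:
  sum_{k >= 0} a * r^k = a / (1 - r).
  = 5/3 / (1 - 5/6)
  = 5/3 / (1/6)
  = 10.

10


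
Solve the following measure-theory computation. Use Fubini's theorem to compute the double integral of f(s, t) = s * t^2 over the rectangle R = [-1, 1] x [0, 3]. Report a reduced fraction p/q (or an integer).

f(s, t) is a tensor product of a function of s and a function of t, and both factors are bounded continuous (hence Lebesgue integrable) on the rectangle, so Fubini's theorem applies:
  integral_R f d(m x m) = (integral_a1^b1 s ds) * (integral_a2^b2 t^2 dt).
Inner integral in s: integral_{-1}^{1} s ds = (1^2 - (-1)^2)/2
  = 0.
Inner integral in t: integral_{0}^{3} t^2 dt = (3^3 - 0^3)/3
  = 9.
Product: (0) * (9) = 0.

0


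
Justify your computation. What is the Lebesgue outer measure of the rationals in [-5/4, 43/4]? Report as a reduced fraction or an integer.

Q cap [-5/4, 43/4] is countable; list its elements as q_1, q_2, ... . Fix eps > 0 and cover the k-th point by an interval of length eps * 2^(-k). The cover has total length eps * sum_{k>=1} 2^(-k) = eps, so by definition of outer measure m*(Q cap [-5/4, 43/4]) <= eps. Since eps was arbitrary and m* >= 0, the outer measure is 0.

0


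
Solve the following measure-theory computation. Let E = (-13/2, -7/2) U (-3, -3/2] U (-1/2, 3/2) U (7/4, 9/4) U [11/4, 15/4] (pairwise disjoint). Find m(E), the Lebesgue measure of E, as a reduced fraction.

For pairwise disjoint intervals, m(union_i I_i) = sum_i m(I_i),
and m is invariant under swapping open/closed endpoints (single points have measure 0).
So m(E) = sum_i (b_i - a_i).
  I_1 has length -7/2 - (-13/2) = 3.
  I_2 has length -3/2 - (-3) = 3/2.
  I_3 has length 3/2 - (-1/2) = 2.
  I_4 has length 9/4 - 7/4 = 1/2.
  I_5 has length 15/4 - 11/4 = 1.
Summing:
  m(E) = 3 + 3/2 + 2 + 1/2 + 1 = 8.

8


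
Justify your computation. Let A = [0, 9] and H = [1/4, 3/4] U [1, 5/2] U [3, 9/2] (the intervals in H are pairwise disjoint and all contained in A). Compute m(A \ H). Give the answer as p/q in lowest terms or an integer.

The ambient interval has length m(A) = 9 - 0 = 9.
Since the holes are disjoint and sit inside A, by finite additivity
  m(H) = sum_i (b_i - a_i), and m(A \ H) = m(A) - m(H).
Computing the hole measures:
  m(H_1) = 3/4 - 1/4 = 1/2.
  m(H_2) = 5/2 - 1 = 3/2.
  m(H_3) = 9/2 - 3 = 3/2.
Summed: m(H) = 1/2 + 3/2 + 3/2 = 7/2.
So m(A \ H) = 9 - 7/2 = 11/2.

11/2


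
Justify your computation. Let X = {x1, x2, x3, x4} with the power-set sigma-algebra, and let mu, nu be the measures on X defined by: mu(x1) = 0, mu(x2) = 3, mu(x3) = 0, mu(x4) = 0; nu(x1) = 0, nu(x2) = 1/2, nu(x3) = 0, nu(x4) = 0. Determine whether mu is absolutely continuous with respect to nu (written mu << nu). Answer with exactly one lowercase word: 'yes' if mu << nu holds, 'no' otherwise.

mu << nu means: every nu-null measurable set is also mu-null; equivalently, for every atom x, if nu({x}) = 0 then mu({x}) = 0.
Checking each atom:
  x1: nu = 0, mu = 0 -> consistent with mu << nu.
  x2: nu = 1/2 > 0 -> no constraint.
  x3: nu = 0, mu = 0 -> consistent with mu << nu.
  x4: nu = 0, mu = 0 -> consistent with mu << nu.
No atom violates the condition. Therefore mu << nu.

yes


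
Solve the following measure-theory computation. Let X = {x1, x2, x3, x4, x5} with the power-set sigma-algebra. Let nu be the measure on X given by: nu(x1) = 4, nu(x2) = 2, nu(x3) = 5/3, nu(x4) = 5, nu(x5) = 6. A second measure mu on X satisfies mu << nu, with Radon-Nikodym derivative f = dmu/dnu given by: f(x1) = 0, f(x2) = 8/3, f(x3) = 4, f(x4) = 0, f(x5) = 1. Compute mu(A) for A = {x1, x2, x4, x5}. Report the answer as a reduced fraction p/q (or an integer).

By the defining property of the Radon-Nikodym derivative, for every measurable set A,
  mu(A) = integral_A f dnu.
Since nu is a discrete measure concentrated on the atoms of X, the integral over A reduces to the sum
  mu(A) = sum_{x in A} f(x) * nu({x}).
Computing each term:
  x1: f(x1) * nu(x1) = 0 * 4 = 0.
  x2: f(x2) * nu(x2) = 8/3 * 2 = 16/3.
  x4: f(x4) * nu(x4) = 0 * 5 = 0.
  x5: f(x5) * nu(x5) = 1 * 6 = 6.
Summing: mu(A) = 0 + 16/3 + 0 + 6 = 34/3.

34/3


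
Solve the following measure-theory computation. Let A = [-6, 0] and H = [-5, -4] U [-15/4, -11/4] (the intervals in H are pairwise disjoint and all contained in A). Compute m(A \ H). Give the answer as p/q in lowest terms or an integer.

The ambient interval has length m(A) = 0 - (-6) = 6.
Since the holes are disjoint and sit inside A, by finite additivity
  m(H) = sum_i (b_i - a_i), and m(A \ H) = m(A) - m(H).
Computing the hole measures:
  m(H_1) = -4 - (-5) = 1.
  m(H_2) = -11/4 - (-15/4) = 1.
Summed: m(H) = 1 + 1 = 2.
So m(A \ H) = 6 - 2 = 4.

4


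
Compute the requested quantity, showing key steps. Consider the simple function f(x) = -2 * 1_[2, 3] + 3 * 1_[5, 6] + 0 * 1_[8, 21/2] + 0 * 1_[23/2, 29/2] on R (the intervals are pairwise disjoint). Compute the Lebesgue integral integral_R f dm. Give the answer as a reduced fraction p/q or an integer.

For a simple function f = sum_i c_i * 1_{A_i} with disjoint A_i,
  integral f dm = sum_i c_i * m(A_i).
Lengths of the A_i:
  m(A_1) = 3 - 2 = 1.
  m(A_2) = 6 - 5 = 1.
  m(A_3) = 21/2 - 8 = 5/2.
  m(A_4) = 29/2 - 23/2 = 3.
Contributions c_i * m(A_i):
  (-2) * (1) = -2.
  (3) * (1) = 3.
  (0) * (5/2) = 0.
  (0) * (3) = 0.
Total: -2 + 3 + 0 + 0 = 1.

1


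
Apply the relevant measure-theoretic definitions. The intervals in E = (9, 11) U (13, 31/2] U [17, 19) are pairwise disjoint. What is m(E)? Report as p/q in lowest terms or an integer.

For pairwise disjoint intervals, m(union_i I_i) = sum_i m(I_i),
and m is invariant under swapping open/closed endpoints (single points have measure 0).
So m(E) = sum_i (b_i - a_i).
  I_1 has length 11 - 9 = 2.
  I_2 has length 31/2 - 13 = 5/2.
  I_3 has length 19 - 17 = 2.
Summing:
  m(E) = 2 + 5/2 + 2 = 13/2.

13/2


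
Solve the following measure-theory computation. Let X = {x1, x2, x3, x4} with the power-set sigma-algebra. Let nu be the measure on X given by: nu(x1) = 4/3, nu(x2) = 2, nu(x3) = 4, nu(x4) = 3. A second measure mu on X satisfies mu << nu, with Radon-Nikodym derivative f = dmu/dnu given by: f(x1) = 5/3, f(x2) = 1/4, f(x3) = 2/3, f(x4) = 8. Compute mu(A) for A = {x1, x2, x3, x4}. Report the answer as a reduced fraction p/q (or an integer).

By the defining property of the Radon-Nikodym derivative, for every measurable set A,
  mu(A) = integral_A f dnu.
Since nu is a discrete measure concentrated on the atoms of X, the integral over A reduces to the sum
  mu(A) = sum_{x in A} f(x) * nu({x}).
Computing each term:
  x1: f(x1) * nu(x1) = 5/3 * 4/3 = 20/9.
  x2: f(x2) * nu(x2) = 1/4 * 2 = 1/2.
  x3: f(x3) * nu(x3) = 2/3 * 4 = 8/3.
  x4: f(x4) * nu(x4) = 8 * 3 = 24.
Summing: mu(A) = 20/9 + 1/2 + 8/3 + 24 = 529/18.

529/18


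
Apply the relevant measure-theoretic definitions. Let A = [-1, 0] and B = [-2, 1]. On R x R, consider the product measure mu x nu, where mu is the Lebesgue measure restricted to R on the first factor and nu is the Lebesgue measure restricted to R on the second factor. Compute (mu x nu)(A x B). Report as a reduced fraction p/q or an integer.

For a measurable rectangle A x B, the product measure satisfies
  (mu x nu)(A x B) = mu(A) * nu(B).
  mu(A) = 1.
  nu(B) = 3.
  (mu x nu)(A x B) = 1 * 3 = 3.

3


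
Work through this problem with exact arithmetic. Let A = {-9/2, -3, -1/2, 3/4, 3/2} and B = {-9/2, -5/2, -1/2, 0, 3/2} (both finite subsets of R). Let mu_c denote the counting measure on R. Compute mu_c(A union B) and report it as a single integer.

Counting measure on a finite set equals cardinality. By inclusion-exclusion, |A union B| = |A| + |B| - |A cap B|.
|A| = 5, |B| = 5, |A cap B| = 3.
So mu_c(A union B) = 5 + 5 - 3 = 7.

7


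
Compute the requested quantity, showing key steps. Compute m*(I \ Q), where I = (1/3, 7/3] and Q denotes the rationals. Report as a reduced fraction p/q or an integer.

The interval I = (1/3, 7/3] has m(I) = 7/3 - 1/3 = 2 (endpoints are measure-zero, so open/closed/half-open agree). Write I = (I cap Q) u (I \ Q). The rationals in I are countable, so m*(I cap Q) = 0 (cover each rational by intervals whose total length is arbitrarily small). By countable subadditivity m*(I) <= m*(I cap Q) + m*(I \ Q), hence m*(I \ Q) >= m(I) = 2. The reverse inequality m*(I \ Q) <= m*(I) = 2 is trivial since (I \ Q) is a subset of I. Therefore m*(I \ Q) = 2.

2


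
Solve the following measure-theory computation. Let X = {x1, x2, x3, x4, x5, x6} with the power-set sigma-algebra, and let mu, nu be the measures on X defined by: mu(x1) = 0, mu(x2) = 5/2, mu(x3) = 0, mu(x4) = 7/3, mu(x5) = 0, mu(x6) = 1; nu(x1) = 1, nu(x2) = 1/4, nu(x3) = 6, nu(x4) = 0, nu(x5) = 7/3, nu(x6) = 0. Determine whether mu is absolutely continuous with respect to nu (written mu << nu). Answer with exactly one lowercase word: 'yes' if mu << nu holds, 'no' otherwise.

mu << nu means: every nu-null measurable set is also mu-null; equivalently, for every atom x, if nu({x}) = 0 then mu({x}) = 0.
Checking each atom:
  x1: nu = 1 > 0 -> no constraint.
  x2: nu = 1/4 > 0 -> no constraint.
  x3: nu = 6 > 0 -> no constraint.
  x4: nu = 0, mu = 7/3 > 0 -> violates mu << nu.
  x5: nu = 7/3 > 0 -> no constraint.
  x6: nu = 0, mu = 1 > 0 -> violates mu << nu.
The atom(s) x4, x6 violate the condition (nu = 0 but mu > 0). Therefore mu is NOT absolutely continuous w.r.t. nu.

no


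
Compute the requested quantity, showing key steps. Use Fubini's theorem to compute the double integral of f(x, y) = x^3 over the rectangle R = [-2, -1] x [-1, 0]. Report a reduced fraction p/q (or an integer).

f(x, y) is a tensor product of a function of x and a function of y, and both factors are bounded continuous (hence Lebesgue integrable) on the rectangle, so Fubini's theorem applies:
  integral_R f d(m x m) = (integral_a1^b1 x^3 dx) * (integral_a2^b2 1 dy).
Inner integral in x: integral_{-2}^{-1} x^3 dx = ((-1)^4 - (-2)^4)/4
  = -15/4.
Inner integral in y: integral_{-1}^{0} 1 dy = (0^1 - (-1)^1)/1
  = 1.
Product: (-15/4) * (1) = -15/4.

-15/4


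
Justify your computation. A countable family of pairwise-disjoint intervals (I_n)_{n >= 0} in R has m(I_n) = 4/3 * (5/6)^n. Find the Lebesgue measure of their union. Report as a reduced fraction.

By countable additivity of the Lebesgue measure on pairwise disjoint measurable sets,
  m(union_{n >= 0} I_n) = sum_{n >= 0} m(I_n) = sum_{n >= 0} a * r^n,
  with a = 4/3 and r = 5/6.
Since 0 < r = 5/6 < 1, the geometric series converges:
  sum_{n >= 0} a * r^n = a / (1 - r).
  = 4/3 / (1 - 5/6)
  = 4/3 / (1/6)
  = 8.

8


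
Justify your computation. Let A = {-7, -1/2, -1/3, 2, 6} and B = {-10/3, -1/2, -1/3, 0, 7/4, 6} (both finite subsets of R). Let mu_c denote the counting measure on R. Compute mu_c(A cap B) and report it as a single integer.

Counting measure on a finite set equals cardinality. mu_c(A cap B) = |A cap B| (elements appearing in both).
Enumerating the elements of A that also lie in B gives 3 element(s).
So mu_c(A cap B) = 3.

3


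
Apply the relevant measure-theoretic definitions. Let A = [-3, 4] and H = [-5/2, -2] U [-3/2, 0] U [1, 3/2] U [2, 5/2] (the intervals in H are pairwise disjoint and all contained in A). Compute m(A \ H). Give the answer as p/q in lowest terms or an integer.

The ambient interval has length m(A) = 4 - (-3) = 7.
Since the holes are disjoint and sit inside A, by finite additivity
  m(H) = sum_i (b_i - a_i), and m(A \ H) = m(A) - m(H).
Computing the hole measures:
  m(H_1) = -2 - (-5/2) = 1/2.
  m(H_2) = 0 - (-3/2) = 3/2.
  m(H_3) = 3/2 - 1 = 1/2.
  m(H_4) = 5/2 - 2 = 1/2.
Summed: m(H) = 1/2 + 3/2 + 1/2 + 1/2 = 3.
So m(A \ H) = 7 - 3 = 4.

4


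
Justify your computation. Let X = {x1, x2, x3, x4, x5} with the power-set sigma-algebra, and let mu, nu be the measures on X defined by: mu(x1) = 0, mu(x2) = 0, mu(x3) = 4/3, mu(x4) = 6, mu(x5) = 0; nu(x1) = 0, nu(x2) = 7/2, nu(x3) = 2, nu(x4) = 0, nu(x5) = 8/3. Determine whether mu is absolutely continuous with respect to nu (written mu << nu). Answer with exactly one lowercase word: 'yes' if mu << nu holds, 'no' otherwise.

mu << nu means: every nu-null measurable set is also mu-null; equivalently, for every atom x, if nu({x}) = 0 then mu({x}) = 0.
Checking each atom:
  x1: nu = 0, mu = 0 -> consistent with mu << nu.
  x2: nu = 7/2 > 0 -> no constraint.
  x3: nu = 2 > 0 -> no constraint.
  x4: nu = 0, mu = 6 > 0 -> violates mu << nu.
  x5: nu = 8/3 > 0 -> no constraint.
The atom(s) x4 violate the condition (nu = 0 but mu > 0). Therefore mu is NOT absolutely continuous w.r.t. nu.

no


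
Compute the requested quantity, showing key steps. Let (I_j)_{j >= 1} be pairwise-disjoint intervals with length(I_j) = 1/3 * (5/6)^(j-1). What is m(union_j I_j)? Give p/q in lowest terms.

By countable additivity of the Lebesgue measure on pairwise disjoint measurable sets,
  m(union_{j >= 1} I_j) = sum_{j >= 1} m(I_j) = sum_{j >= 1} a * r^(j-1),
  with a = 1/3 and r = 5/6.
Since 0 < r = 5/6 < 1, the geometric series converges:
  sum_{j >= 1} a * r^(j-1) = a / (1 - r).
  = 1/3 / (1 - 5/6)
  = 1/3 / (1/6)
  = 2.

2


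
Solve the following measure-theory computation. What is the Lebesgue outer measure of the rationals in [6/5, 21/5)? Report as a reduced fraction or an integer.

E = Q cap [6/5, 21/5) is a subset of Q, which is countable. Enumerate Q = {q_1, q_2, ...}; for any eps > 0, cover q_k by the open interval (q_k - eps/2^(k+1), q_k + eps/2^(k+1)), of length eps/2^k. The total cover length is sum_{k>=1} eps/2^k = eps. Hence m*(E) <= m*(Q) <= eps for every eps > 0, and since outer measure is non-negative, m*(E) = 0.

0


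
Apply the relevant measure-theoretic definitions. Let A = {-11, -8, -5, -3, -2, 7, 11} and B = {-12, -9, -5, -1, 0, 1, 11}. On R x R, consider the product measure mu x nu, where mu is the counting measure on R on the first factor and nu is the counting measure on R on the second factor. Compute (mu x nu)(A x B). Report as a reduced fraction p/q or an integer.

For a measurable rectangle A x B, the product measure satisfies
  (mu x nu)(A x B) = mu(A) * nu(B).
  mu(A) = 7.
  nu(B) = 7.
  (mu x nu)(A x B) = 7 * 7 = 49.

49


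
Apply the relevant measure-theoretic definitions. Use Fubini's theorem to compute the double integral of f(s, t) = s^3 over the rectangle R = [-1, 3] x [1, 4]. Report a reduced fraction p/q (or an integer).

f(s, t) is a tensor product of a function of s and a function of t, and both factors are bounded continuous (hence Lebesgue integrable) on the rectangle, so Fubini's theorem applies:
  integral_R f d(m x m) = (integral_a1^b1 s^3 ds) * (integral_a2^b2 1 dt).
Inner integral in s: integral_{-1}^{3} s^3 ds = (3^4 - (-1)^4)/4
  = 20.
Inner integral in t: integral_{1}^{4} 1 dt = (4^1 - 1^1)/1
  = 3.
Product: (20) * (3) = 60.

60


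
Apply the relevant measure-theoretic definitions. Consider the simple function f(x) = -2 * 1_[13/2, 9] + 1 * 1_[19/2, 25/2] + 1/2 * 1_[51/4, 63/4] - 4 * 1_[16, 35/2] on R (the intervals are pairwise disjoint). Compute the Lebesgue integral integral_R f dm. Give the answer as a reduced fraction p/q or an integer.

For a simple function f = sum_i c_i * 1_{A_i} with disjoint A_i,
  integral f dm = sum_i c_i * m(A_i).
Lengths of the A_i:
  m(A_1) = 9 - 13/2 = 5/2.
  m(A_2) = 25/2 - 19/2 = 3.
  m(A_3) = 63/4 - 51/4 = 3.
  m(A_4) = 35/2 - 16 = 3/2.
Contributions c_i * m(A_i):
  (-2) * (5/2) = -5.
  (1) * (3) = 3.
  (1/2) * (3) = 3/2.
  (-4) * (3/2) = -6.
Total: -5 + 3 + 3/2 - 6 = -13/2.

-13/2


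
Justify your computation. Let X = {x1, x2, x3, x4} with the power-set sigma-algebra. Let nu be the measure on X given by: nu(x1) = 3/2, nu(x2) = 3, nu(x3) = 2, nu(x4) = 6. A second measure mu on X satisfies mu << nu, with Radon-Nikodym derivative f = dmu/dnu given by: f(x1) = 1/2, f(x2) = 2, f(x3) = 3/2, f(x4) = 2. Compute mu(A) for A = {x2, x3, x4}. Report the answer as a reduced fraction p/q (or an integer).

By the defining property of the Radon-Nikodym derivative, for every measurable set A,
  mu(A) = integral_A f dnu.
Since nu is a discrete measure concentrated on the atoms of X, the integral over A reduces to the sum
  mu(A) = sum_{x in A} f(x) * nu({x}).
Computing each term:
  x2: f(x2) * nu(x2) = 2 * 3 = 6.
  x3: f(x3) * nu(x3) = 3/2 * 2 = 3.
  x4: f(x4) * nu(x4) = 2 * 6 = 12.
Summing: mu(A) = 6 + 3 + 12 = 21.

21


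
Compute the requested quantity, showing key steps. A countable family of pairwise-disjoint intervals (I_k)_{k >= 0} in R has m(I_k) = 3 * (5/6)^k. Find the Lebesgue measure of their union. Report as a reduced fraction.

By countable additivity of the Lebesgue measure on pairwise disjoint measurable sets,
  m(union_{k >= 0} I_k) = sum_{k >= 0} m(I_k) = sum_{k >= 0} a * r^k,
  with a = 3 and r = 5/6.
Since 0 < r = 5/6 < 1, the geometric series converges:
  sum_{k >= 0} a * r^k = a / (1 - r).
  = 3 / (1 - 5/6)
  = 3 / (1/6)
  = 18.

18


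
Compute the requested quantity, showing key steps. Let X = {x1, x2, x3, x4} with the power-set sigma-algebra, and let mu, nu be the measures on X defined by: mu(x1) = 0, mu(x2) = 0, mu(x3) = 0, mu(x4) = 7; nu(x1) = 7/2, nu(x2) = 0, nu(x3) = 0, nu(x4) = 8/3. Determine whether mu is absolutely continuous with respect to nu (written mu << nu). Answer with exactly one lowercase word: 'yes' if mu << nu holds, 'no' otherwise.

mu << nu means: every nu-null measurable set is also mu-null; equivalently, for every atom x, if nu({x}) = 0 then mu({x}) = 0.
Checking each atom:
  x1: nu = 7/2 > 0 -> no constraint.
  x2: nu = 0, mu = 0 -> consistent with mu << nu.
  x3: nu = 0, mu = 0 -> consistent with mu << nu.
  x4: nu = 8/3 > 0 -> no constraint.
No atom violates the condition. Therefore mu << nu.

yes


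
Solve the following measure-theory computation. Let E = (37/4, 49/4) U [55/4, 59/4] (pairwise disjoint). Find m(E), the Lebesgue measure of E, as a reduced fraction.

For pairwise disjoint intervals, m(union_i I_i) = sum_i m(I_i),
and m is invariant under swapping open/closed endpoints (single points have measure 0).
So m(E) = sum_i (b_i - a_i).
  I_1 has length 49/4 - 37/4 = 3.
  I_2 has length 59/4 - 55/4 = 1.
Summing:
  m(E) = 3 + 1 = 4.

4


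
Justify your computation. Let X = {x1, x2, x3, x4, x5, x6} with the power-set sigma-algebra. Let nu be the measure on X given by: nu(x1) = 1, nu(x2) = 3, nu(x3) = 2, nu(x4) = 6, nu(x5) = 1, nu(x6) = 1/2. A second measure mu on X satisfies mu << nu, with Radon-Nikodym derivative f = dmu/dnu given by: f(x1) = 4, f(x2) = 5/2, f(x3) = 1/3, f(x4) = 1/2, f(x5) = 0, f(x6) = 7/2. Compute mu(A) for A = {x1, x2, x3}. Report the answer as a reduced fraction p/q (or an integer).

By the defining property of the Radon-Nikodym derivative, for every measurable set A,
  mu(A) = integral_A f dnu.
Since nu is a discrete measure concentrated on the atoms of X, the integral over A reduces to the sum
  mu(A) = sum_{x in A} f(x) * nu({x}).
Computing each term:
  x1: f(x1) * nu(x1) = 4 * 1 = 4.
  x2: f(x2) * nu(x2) = 5/2 * 3 = 15/2.
  x3: f(x3) * nu(x3) = 1/3 * 2 = 2/3.
Summing: mu(A) = 4 + 15/2 + 2/3 = 73/6.

73/6


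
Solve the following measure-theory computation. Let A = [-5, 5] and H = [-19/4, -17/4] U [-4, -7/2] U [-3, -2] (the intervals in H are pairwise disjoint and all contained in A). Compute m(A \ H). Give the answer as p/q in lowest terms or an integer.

The ambient interval has length m(A) = 5 - (-5) = 10.
Since the holes are disjoint and sit inside A, by finite additivity
  m(H) = sum_i (b_i - a_i), and m(A \ H) = m(A) - m(H).
Computing the hole measures:
  m(H_1) = -17/4 - (-19/4) = 1/2.
  m(H_2) = -7/2 - (-4) = 1/2.
  m(H_3) = -2 - (-3) = 1.
Summed: m(H) = 1/2 + 1/2 + 1 = 2.
So m(A \ H) = 10 - 2 = 8.

8


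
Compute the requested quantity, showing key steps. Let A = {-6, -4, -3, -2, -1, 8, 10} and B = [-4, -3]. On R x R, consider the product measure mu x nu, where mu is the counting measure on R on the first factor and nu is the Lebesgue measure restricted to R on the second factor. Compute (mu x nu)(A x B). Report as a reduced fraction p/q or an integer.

For a measurable rectangle A x B, the product measure satisfies
  (mu x nu)(A x B) = mu(A) * nu(B).
  mu(A) = 7.
  nu(B) = 1.
  (mu x nu)(A x B) = 7 * 1 = 7.

7


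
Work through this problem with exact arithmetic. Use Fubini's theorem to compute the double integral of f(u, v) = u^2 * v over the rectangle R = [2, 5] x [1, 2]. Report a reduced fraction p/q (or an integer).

f(u, v) is a tensor product of a function of u and a function of v, and both factors are bounded continuous (hence Lebesgue integrable) on the rectangle, so Fubini's theorem applies:
  integral_R f d(m x m) = (integral_a1^b1 u^2 du) * (integral_a2^b2 v dv).
Inner integral in u: integral_{2}^{5} u^2 du = (5^3 - 2^3)/3
  = 39.
Inner integral in v: integral_{1}^{2} v dv = (2^2 - 1^2)/2
  = 3/2.
Product: (39) * (3/2) = 117/2.

117/2
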